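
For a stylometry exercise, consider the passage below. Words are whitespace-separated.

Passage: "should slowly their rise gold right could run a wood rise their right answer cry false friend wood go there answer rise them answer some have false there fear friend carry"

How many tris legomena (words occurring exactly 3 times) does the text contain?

2

Frequencies: rise:3, answer:3, their:2, right:2, wood:2, false:2, friend:2, there:2, should:1, slowly:1, gold:1, could:1, run:1, a:1, cry:1, go:1, them:1, some:1, have:1, fear:1, … (1 more, each freq 1)
Words with frequency 3: answer, rise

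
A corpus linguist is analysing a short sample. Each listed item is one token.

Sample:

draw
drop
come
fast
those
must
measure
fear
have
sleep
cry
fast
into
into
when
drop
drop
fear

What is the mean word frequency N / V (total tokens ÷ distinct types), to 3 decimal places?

1.385

N = 18 tokens, V = 13 types.
Mean frequency = N / V = 18 / 13 = 1.385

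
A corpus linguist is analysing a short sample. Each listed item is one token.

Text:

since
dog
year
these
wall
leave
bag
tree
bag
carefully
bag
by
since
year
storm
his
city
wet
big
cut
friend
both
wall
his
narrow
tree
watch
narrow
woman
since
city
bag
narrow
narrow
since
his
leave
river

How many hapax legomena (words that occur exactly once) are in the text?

13

Frequencies: since:4, bag:4, narrow:4, his:3, year:2, wall:2, leave:2, tree:2, city:2, dog:1, these:1, carefully:1, by:1, storm:1, wet:1, big:1, cut:1, friend:1, both:1, watch:1, … (2 more, each freq 1)
Hapax (freq=1): big, both, by, carefully, cut, dog, friend, river, storm, these, watch, wet, woman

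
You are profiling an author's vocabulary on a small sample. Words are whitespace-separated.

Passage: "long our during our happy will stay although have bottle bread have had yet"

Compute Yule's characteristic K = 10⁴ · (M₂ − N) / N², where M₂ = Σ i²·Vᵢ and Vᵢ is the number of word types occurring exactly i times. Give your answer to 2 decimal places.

Frequencies: our:2, have:2, long:1, during:1, happy:1, will:1, stay:1, although:1, bottle:1, bread:1, had:1, yet:1
N = 14. Frequency spectrum: V_1=10, V_2=2
M₂ = 1²·10 + 2²·2 = 18
K = 10000 × (18 − 14) / 14² = 204.08

204.08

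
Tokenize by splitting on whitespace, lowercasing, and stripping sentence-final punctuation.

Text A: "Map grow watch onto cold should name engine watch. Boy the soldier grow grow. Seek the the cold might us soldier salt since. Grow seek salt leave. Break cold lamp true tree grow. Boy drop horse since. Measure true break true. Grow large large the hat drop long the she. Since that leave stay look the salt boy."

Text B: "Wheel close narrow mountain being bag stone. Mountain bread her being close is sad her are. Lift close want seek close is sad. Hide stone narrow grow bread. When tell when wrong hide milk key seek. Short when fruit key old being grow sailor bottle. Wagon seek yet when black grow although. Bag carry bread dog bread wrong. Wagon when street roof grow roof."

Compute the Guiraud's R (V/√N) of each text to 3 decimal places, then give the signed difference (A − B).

-0.305

A: V=31, N=58, R=4.070
B: V=35, N=64, R=4.375
Difference = 4.070 − 4.375 = -0.305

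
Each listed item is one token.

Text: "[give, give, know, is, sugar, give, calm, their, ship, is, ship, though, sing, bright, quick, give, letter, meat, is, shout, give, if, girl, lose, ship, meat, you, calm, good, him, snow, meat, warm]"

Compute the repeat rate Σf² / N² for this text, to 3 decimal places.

Frequencies: give:5, is:3, ship:3, meat:3, calm:2, know:1, sugar:1, their:1, though:1, sing:1, bright:1, quick:1, letter:1, shout:1, if:1, girl:1, lose:1, you:1, good:1, him:1, … (2 more, each freq 1)
Σf² = 73; N² = 1089
Repeat rate = 73 / 1089 = 0.067

0.067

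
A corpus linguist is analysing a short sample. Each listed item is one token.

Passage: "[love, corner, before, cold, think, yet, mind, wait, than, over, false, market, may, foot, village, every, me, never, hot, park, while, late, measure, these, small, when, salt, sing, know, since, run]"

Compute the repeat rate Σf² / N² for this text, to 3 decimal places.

Frequencies: love:1, corner:1, before:1, cold:1, think:1, yet:1, mind:1, wait:1, than:1, over:1, false:1, market:1, may:1, foot:1, village:1, every:1, me:1, never:1, hot:1, park:1, … (11 more, each freq 1)
Σf² = 31; N² = 961
Repeat rate = 31 / 961 = 0.032

0.032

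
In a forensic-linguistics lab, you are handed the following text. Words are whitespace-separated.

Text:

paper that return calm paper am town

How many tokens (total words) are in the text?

Tokens: paper, that, return, calm, paper, am, town
N = 7

7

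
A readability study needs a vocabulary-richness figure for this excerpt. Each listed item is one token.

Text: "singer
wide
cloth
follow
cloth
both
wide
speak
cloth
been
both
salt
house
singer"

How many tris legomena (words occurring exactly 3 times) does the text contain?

Frequencies: cloth:3, singer:2, wide:2, both:2, follow:1, speak:1, been:1, salt:1, house:1
Words with frequency 3: cloth

1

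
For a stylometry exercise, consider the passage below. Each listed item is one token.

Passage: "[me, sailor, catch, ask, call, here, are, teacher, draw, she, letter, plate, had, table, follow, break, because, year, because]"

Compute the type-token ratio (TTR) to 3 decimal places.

0.947

N = 19 tokens, V = 18 types.
TTR = V / N = 18 / 19 = 0.947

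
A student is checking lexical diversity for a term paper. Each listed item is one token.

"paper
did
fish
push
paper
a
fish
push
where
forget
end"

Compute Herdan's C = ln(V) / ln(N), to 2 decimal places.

0.87

N = 11, V = 8.
ln(V) = 2.079442, ln(N) = 2.397895
C = 2.079442 / 2.397895 = 0.87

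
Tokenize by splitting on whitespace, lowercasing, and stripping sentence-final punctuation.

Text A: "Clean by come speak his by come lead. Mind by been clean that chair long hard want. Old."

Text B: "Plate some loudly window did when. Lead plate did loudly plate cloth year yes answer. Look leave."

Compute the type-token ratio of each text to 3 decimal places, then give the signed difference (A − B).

0.013

TTR(A) = 14/18 = 0.778
TTR(B) = 13/17 = 0.765
Difference = 0.778 − 0.765 = 0.013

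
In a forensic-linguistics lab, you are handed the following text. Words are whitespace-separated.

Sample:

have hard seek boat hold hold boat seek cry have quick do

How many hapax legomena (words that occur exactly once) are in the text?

Frequencies: have:2, seek:2, boat:2, hold:2, hard:1, cry:1, quick:1, do:1
Hapax (freq=1): cry, do, hard, quick

4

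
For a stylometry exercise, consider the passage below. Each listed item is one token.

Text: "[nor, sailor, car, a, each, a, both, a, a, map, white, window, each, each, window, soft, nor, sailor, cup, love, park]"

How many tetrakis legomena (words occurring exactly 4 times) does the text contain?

1

Frequencies: a:4, each:3, nor:2, sailor:2, window:2, car:1, both:1, map:1, white:1, soft:1, cup:1, love:1, park:1
Words with frequency 4: a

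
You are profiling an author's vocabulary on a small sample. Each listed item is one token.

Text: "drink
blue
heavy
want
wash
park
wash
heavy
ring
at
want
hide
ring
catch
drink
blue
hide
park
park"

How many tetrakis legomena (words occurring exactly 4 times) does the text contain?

0

Frequencies: park:3, drink:2, blue:2, heavy:2, want:2, wash:2, ring:2, hide:2, at:1, catch:1
Words with frequency 4: (none)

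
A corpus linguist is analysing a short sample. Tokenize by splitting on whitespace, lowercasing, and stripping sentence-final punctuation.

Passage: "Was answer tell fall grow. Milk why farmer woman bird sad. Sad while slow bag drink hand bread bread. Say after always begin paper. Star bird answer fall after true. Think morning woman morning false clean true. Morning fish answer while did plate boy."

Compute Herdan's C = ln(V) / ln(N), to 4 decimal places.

N = 44, V = 32.
ln(V) = 3.465736, ln(N) = 3.784190
C = 3.465736 / 3.784190 = 0.9158

0.9158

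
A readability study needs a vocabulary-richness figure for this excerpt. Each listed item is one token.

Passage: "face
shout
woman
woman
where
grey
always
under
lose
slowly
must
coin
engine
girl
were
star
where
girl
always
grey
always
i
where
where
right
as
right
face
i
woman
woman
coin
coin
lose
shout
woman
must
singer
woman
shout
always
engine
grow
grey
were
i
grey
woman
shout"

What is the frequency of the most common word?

7

Frequencies: woman:7, shout:4, where:4, grey:4, always:4, coin:3, i:3, face:2, lose:2, must:2, engine:2, girl:2, were:2, right:2, under:1, slowly:1, star:1, as:1, singer:1, grow:1
Most common: 'woman' with frequency 7.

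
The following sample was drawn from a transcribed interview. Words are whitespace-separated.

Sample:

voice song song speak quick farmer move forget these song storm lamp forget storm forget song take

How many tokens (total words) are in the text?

17

Tokens: voice, song, song, speak, quick, farmer, move, forget, these, song, storm, lamp, forget, storm, forget, song, take
N = 17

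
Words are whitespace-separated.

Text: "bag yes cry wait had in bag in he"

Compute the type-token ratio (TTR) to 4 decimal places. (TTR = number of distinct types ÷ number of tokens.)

N = 9 tokens, V = 7 types.
TTR = V / N = 7 / 9 = 0.7778

0.7778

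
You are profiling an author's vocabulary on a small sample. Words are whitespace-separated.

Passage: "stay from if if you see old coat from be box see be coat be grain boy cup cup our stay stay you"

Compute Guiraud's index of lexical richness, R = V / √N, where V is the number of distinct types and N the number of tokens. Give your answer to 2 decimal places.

2.71

N = 23, V = 13.
√N = 4.795832
R = 13 / 4.795832 = 2.71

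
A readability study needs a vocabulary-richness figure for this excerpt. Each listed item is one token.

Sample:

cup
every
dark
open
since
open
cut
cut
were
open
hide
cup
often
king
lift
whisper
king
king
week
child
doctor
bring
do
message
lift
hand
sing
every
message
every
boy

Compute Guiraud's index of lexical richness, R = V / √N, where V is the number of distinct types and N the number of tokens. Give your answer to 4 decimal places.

N = 31, V = 21.
√N = 5.567764
R = 21 / 5.567764 = 3.7717

3.7717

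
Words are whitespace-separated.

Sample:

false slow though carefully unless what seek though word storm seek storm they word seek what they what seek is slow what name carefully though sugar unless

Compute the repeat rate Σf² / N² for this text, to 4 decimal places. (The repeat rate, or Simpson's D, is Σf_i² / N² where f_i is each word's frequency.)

0.0947

Frequencies: what:4, seek:4, though:3, slow:2, carefully:2, unless:2, word:2, storm:2, they:2, false:1, is:1, name:1, sugar:1
Σf² = 69; N² = 729
Repeat rate = 69 / 729 = 0.0947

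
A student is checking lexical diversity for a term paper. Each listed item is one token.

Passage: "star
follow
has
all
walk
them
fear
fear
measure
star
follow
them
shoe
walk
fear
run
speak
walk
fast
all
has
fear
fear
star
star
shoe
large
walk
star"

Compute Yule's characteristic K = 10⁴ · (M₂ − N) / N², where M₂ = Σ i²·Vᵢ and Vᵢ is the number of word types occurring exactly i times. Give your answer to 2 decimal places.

737.22

Frequencies: star:5, fear:5, walk:4, follow:2, has:2, all:2, them:2, shoe:2, measure:1, run:1, speak:1, fast:1, large:1
N = 29. Frequency spectrum: V_1=5, V_2=5, V_4=1, V_5=2
M₂ = 1²·5 + 2²·5 + 4²·1 + 5²·2 = 91
K = 10000 × (91 − 29) / 29² = 737.22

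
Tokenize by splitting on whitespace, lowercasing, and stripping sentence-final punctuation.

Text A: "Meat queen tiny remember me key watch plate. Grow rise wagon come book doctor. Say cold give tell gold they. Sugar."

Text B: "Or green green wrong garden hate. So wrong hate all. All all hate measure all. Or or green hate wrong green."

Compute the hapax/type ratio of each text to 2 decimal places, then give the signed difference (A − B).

A: hapax=21, V=21, ratio=1.00
B: hapax=3, V=8, ratio=0.38
Difference = 1.00 − 0.38 = 0.62

0.62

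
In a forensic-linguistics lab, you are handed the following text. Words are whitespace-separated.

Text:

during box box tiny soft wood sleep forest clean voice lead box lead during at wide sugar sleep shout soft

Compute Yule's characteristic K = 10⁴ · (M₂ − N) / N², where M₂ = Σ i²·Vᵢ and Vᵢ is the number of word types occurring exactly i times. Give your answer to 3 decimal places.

350.000

Frequencies: box:3, during:2, soft:2, sleep:2, lead:2, tiny:1, wood:1, forest:1, clean:1, voice:1, at:1, wide:1, sugar:1, shout:1
N = 20. Frequency spectrum: V_1=9, V_2=4, V_3=1
M₂ = 1²·9 + 2²·4 + 3²·1 = 34
K = 10000 × (34 − 20) / 20² = 350.000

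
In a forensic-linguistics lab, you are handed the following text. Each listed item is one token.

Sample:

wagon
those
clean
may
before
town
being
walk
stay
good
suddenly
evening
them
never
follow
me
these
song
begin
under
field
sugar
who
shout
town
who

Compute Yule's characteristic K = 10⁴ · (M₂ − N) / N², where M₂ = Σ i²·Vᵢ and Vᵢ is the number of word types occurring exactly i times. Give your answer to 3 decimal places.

59.172

Frequencies: town:2, who:2, wagon:1, those:1, clean:1, may:1, before:1, being:1, walk:1, stay:1, good:1, suddenly:1, evening:1, them:1, never:1, follow:1, me:1, these:1, song:1, begin:1, … (4 more, each freq 1)
N = 26. Frequency spectrum: V_1=22, V_2=2
M₂ = 1²·22 + 2²·2 = 30
K = 10000 × (30 − 26) / 26² = 59.172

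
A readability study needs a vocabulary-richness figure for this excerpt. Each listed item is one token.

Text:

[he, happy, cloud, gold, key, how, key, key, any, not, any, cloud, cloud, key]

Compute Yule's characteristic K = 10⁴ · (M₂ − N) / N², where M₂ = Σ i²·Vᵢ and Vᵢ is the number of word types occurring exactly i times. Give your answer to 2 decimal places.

Frequencies: key:4, cloud:3, any:2, he:1, happy:1, gold:1, how:1, not:1
N = 14. Frequency spectrum: V_1=5, V_2=1, V_3=1, V_4=1
M₂ = 1²·5 + 2²·1 + 3²·1 + 4²·1 = 34
K = 10000 × (34 − 14) / 14² = 1020.41

1020.41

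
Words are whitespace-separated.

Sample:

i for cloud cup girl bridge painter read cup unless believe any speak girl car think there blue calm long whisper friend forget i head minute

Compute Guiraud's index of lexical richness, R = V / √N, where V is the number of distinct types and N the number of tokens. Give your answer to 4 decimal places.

4.5107

N = 26, V = 23.
√N = 5.099020
R = 23 / 5.099020 = 4.5107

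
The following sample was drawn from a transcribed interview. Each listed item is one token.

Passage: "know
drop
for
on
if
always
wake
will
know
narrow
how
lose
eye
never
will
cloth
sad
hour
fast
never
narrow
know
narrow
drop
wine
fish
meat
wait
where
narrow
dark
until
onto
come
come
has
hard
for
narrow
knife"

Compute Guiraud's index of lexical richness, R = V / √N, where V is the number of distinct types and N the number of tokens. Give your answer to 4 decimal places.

4.5853

N = 40, V = 29.
√N = 6.324555
R = 29 / 6.324555 = 4.5853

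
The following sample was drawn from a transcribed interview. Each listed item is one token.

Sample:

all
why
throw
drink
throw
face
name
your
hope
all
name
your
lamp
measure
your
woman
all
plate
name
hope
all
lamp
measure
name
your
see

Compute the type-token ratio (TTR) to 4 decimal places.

0.5000

N = 26 tokens, V = 13 types.
TTR = V / N = 13 / 26 = 0.5000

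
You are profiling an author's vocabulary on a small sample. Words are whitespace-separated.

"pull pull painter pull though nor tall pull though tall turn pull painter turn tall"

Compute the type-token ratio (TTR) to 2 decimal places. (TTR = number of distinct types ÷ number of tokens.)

0.40

N = 15 tokens, V = 6 types.
TTR = V / N = 6 / 15 = 0.40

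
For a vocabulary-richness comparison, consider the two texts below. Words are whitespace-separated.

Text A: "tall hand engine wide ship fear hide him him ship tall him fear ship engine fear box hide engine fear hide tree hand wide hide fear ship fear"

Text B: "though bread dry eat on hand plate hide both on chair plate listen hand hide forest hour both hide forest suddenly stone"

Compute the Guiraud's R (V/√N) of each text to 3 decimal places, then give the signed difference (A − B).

-1.308

A: V=10, N=28, R=1.890
B: V=15, N=22, R=3.198
Difference = 1.890 − 3.198 = -1.308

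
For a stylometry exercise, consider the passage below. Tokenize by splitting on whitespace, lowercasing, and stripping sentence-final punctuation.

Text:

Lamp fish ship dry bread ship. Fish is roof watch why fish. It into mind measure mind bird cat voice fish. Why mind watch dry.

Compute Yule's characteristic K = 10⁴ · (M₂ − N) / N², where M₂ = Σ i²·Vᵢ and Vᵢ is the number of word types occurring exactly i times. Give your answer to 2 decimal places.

416.00

Frequencies: fish:4, mind:3, ship:2, dry:2, watch:2, why:2, lamp:1, bread:1, is:1, roof:1, it:1, into:1, measure:1, bird:1, cat:1, voice:1
N = 25. Frequency spectrum: V_1=10, V_2=4, V_3=1, V_4=1
M₂ = 1²·10 + 2²·4 + 3²·1 + 4²·1 = 51
K = 10000 × (51 − 25) / 25² = 416.00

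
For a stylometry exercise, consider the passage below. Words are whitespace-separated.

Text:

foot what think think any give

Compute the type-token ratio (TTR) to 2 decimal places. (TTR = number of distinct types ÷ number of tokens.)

0.83

N = 6 tokens, V = 5 types.
TTR = V / N = 5 / 6 = 0.83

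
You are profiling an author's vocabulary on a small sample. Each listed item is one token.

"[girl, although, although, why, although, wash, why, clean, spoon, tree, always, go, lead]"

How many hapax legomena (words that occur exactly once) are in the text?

Frequencies: although:3, why:2, girl:1, wash:1, clean:1, spoon:1, tree:1, always:1, go:1, lead:1
Hapax (freq=1): always, clean, girl, go, lead, spoon, tree, wash

8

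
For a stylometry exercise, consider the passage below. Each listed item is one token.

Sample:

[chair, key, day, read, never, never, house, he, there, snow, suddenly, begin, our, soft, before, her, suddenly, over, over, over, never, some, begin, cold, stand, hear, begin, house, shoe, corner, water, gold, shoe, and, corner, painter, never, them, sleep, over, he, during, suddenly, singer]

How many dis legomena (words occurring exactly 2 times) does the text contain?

4

Frequencies: never:4, over:4, suddenly:3, begin:3, house:2, he:2, shoe:2, corner:2, chair:1, key:1, day:1, read:1, there:1, snow:1, our:1, soft:1, before:1, her:1, some:1, cold:1, … (10 more, each freq 1)
Words with frequency 2: corner, he, house, shoe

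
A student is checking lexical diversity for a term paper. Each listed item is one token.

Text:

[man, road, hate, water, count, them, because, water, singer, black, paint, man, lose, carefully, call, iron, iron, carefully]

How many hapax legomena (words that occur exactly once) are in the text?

10

Frequencies: man:2, water:2, carefully:2, iron:2, road:1, hate:1, count:1, them:1, because:1, singer:1, black:1, paint:1, lose:1, call:1
Hapax (freq=1): because, black, call, count, hate, lose, paint, road, singer, them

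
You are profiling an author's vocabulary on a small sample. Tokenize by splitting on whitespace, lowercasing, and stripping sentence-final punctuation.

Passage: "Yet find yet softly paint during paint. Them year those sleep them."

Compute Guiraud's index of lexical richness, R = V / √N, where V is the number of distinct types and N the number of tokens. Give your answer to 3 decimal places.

N = 12, V = 9.
√N = 3.464102
R = 9 / 3.464102 = 2.598

2.598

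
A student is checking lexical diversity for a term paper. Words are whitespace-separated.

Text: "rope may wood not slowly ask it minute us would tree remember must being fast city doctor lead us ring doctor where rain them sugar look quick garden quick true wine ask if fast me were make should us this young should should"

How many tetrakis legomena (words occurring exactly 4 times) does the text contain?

Frequencies: us:3, should:3, ask:2, fast:2, doctor:2, quick:2, rope:1, may:1, wood:1, not:1, slowly:1, it:1, minute:1, would:1, tree:1, remember:1, must:1, being:1, city:1, lead:1, … (15 more, each freq 1)
Words with frequency 4: (none)

0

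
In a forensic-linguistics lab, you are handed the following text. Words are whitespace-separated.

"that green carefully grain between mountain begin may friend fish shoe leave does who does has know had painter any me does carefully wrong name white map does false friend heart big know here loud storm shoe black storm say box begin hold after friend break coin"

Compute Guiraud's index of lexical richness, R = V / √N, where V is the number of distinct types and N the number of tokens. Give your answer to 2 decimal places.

5.40

N = 47, V = 37.
√N = 6.855655
R = 37 / 6.855655 = 5.40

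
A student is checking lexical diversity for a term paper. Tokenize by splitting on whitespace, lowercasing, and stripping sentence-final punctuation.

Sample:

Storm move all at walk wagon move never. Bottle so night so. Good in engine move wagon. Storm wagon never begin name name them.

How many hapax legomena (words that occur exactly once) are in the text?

10

Frequencies: move:3, wagon:3, storm:2, never:2, so:2, name:2, all:1, at:1, walk:1, bottle:1, night:1, good:1, in:1, engine:1, begin:1, them:1
Hapax (freq=1): all, at, begin, bottle, engine, good, in, night, them, walk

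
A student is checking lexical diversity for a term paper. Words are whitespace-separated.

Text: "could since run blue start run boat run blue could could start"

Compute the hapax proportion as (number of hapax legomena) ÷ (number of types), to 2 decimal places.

0.33

Frequencies: could:3, run:3, blue:2, start:2, since:1, boat:1
Hapax count = 2; type count = 6.
Ratio = 2 / 6 = 0.33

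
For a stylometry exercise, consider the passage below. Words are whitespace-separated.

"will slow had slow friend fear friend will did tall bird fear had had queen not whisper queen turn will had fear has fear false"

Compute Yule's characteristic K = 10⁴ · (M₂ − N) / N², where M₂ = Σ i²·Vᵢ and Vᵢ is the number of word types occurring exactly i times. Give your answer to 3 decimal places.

Frequencies: had:4, fear:4, will:3, slow:2, friend:2, queen:2, did:1, tall:1, bird:1, not:1, whisper:1, turn:1, has:1, false:1
N = 25. Frequency spectrum: V_1=8, V_2=3, V_3=1, V_4=2
M₂ = 1²·8 + 2²·3 + 3²·1 + 4²·2 = 61
K = 10000 × (61 − 25) / 25² = 576.000

576.000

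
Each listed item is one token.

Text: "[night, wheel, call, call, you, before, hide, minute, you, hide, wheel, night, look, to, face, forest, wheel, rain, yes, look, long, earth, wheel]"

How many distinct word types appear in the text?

15

Distinct types: {before, call, earth, face, forest, hide, long, look, minute, night, rain, to, wheel, yes, you}
V = 15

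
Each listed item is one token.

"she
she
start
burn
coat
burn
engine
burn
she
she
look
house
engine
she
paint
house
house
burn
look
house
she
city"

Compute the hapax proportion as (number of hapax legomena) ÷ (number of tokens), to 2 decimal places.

Frequencies: she:6, burn:4, house:4, engine:2, look:2, start:1, coat:1, paint:1, city:1
Hapax count = 4; token count = 22.
Ratio = 4 / 22 = 0.18

0.18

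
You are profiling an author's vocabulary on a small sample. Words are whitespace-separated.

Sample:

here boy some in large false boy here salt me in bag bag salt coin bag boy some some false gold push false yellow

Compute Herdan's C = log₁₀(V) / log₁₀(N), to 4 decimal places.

0.8071

N = 24, V = 13.
log₁₀(V) = 1.113943, log₁₀(N) = 1.380211
C = 1.113943 / 1.380211 = 0.8071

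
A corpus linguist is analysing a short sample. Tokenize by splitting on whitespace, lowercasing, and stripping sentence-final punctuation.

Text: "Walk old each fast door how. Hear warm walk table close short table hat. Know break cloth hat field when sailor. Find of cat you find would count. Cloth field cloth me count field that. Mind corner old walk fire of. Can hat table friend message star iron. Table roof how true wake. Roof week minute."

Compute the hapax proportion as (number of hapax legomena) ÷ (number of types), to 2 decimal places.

0.72

Frequencies: table:4, walk:3, hat:3, cloth:3, field:3, old:2, how:2, find:2, of:2, count:2, roof:2, each:1, fast:1, door:1, hear:1, warm:1, close:1, short:1, know:1, break:1, … (19 more, each freq 1)
Hapax count = 28; type count = 39.
Ratio = 28 / 39 = 0.72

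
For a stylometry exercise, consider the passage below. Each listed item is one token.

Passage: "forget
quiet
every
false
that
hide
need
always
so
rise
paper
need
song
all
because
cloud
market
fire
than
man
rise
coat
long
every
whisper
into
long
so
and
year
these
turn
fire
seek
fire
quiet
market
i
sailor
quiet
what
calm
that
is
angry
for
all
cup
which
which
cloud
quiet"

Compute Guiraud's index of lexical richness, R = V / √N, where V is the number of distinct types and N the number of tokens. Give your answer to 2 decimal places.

5.13

N = 52, V = 37.
√N = 7.211103
R = 37 / 7.211103 = 5.13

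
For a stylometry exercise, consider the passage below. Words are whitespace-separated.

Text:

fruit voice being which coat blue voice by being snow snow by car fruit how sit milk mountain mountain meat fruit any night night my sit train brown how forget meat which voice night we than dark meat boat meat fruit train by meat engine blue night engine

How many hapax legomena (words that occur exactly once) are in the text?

Frequencies: meat:5, fruit:4, night:4, voice:3, by:3, being:2, which:2, blue:2, snow:2, how:2, sit:2, mountain:2, train:2, engine:2, coat:1, car:1, milk:1, any:1, my:1, brown:1, … (5 more, each freq 1)
Hapax (freq=1): any, boat, brown, car, coat, dark, forget, milk, my, than, we

11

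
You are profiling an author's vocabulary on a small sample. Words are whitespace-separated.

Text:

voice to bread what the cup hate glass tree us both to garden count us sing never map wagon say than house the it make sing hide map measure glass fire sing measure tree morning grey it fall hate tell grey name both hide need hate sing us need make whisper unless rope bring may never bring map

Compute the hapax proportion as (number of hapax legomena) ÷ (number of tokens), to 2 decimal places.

Frequencies: sing:4, hate:3, us:3, map:3, to:2, the:2, glass:2, tree:2, both:2, never:2, it:2, make:2, hide:2, measure:2, grey:2, need:2, bring:2, voice:1, bread:1, what:1, … (16 more, each freq 1)
Hapax count = 19; token count = 58.
Ratio = 19 / 58 = 0.33

0.33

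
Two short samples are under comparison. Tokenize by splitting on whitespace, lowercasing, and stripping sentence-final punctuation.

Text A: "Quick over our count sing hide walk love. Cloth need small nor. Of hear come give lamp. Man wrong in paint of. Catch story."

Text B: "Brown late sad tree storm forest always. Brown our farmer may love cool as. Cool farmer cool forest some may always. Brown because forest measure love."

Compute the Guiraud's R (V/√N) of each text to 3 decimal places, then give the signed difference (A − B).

1.557

A: V=23, N=24, R=4.695
B: V=16, N=26, R=3.138
Difference = 4.695 − 3.138 = 1.557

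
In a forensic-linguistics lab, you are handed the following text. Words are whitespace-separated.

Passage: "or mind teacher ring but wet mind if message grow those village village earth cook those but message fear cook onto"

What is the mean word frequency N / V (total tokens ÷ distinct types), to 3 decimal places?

N = 21 tokens, V = 15 types.
Mean frequency = N / V = 21 / 15 = 1.400

1.400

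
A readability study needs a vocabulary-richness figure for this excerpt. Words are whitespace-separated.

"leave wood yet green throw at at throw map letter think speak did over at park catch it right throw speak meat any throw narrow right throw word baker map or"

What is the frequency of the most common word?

Frequencies: throw:5, at:3, map:2, speak:2, right:2, leave:1, wood:1, yet:1, green:1, letter:1, think:1, did:1, over:1, park:1, catch:1, it:1, meat:1, any:1, narrow:1, word:1, … (2 more, each freq 1)
Most common: 'throw' with frequency 5.

5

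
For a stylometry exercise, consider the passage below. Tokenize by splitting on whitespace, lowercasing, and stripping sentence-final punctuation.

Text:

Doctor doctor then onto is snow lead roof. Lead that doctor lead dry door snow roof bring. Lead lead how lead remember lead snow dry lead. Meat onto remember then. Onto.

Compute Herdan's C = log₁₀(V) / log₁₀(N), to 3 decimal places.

0.769

N = 31, V = 14.
log₁₀(V) = 1.146128, log₁₀(N) = 1.491362
C = 1.146128 / 1.491362 = 0.769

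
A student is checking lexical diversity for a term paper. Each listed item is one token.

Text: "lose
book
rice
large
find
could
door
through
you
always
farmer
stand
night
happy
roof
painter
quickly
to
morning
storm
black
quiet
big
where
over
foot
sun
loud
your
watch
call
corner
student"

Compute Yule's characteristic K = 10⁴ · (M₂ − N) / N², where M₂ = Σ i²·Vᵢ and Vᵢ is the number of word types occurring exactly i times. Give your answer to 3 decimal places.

0.000

Frequencies: lose:1, book:1, rice:1, large:1, find:1, could:1, door:1, through:1, you:1, always:1, farmer:1, stand:1, night:1, happy:1, roof:1, painter:1, quickly:1, to:1, morning:1, storm:1, … (13 more, each freq 1)
N = 33. Frequency spectrum: V_1=33
M₂ = 1²·33 = 33
K = 10000 × (33 − 33) / 33² = 0.000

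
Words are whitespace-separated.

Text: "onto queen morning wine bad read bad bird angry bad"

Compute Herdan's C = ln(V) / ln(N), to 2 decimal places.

N = 10, V = 8.
ln(V) = 2.079442, ln(N) = 2.302585
C = 2.079442 / 2.302585 = 0.90

0.90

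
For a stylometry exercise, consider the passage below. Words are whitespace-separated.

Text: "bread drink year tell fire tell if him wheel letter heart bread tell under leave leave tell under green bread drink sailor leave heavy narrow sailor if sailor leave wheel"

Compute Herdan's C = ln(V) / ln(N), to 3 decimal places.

N = 30, V = 16.
ln(V) = 2.772589, ln(N) = 3.401197
C = 2.772589 / 3.401197 = 0.815

0.815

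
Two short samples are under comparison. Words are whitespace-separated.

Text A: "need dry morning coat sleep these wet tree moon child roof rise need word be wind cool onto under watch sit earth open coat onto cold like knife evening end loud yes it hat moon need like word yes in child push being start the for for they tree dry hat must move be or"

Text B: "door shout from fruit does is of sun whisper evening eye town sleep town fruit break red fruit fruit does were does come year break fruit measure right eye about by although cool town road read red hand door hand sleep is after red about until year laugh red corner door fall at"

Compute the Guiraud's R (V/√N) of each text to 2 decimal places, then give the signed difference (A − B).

A: V=41, N=55, R=5.53
B: V=33, N=53, R=4.53
Difference = 5.53 − 4.53 = 1.00

1.00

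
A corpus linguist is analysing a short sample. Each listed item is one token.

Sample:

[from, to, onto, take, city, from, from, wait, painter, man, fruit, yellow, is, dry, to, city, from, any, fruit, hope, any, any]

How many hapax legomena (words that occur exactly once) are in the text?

Frequencies: from:4, any:3, to:2, city:2, fruit:2, onto:1, take:1, wait:1, painter:1, man:1, yellow:1, is:1, dry:1, hope:1
Hapax (freq=1): dry, hope, is, man, onto, painter, take, wait, yellow

9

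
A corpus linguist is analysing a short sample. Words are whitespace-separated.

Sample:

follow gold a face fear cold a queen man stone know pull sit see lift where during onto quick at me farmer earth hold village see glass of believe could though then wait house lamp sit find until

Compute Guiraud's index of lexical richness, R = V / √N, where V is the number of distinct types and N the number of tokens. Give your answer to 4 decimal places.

N = 38, V = 35.
√N = 6.164414
R = 35 / 6.164414 = 5.6777

5.6777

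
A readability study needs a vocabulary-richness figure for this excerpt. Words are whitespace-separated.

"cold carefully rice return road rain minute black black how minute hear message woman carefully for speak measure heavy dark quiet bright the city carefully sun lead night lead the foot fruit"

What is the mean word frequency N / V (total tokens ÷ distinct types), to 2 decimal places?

N = 32 tokens, V = 26 types.
Mean frequency = N / V = 32 / 26 = 1.23

1.23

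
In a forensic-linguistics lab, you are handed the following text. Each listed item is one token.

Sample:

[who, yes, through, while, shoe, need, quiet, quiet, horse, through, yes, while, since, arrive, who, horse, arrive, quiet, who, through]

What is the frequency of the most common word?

3

Frequencies: who:3, through:3, quiet:3, yes:2, while:2, horse:2, arrive:2, shoe:1, need:1, since:1
Most common: 'who' with frequency 3.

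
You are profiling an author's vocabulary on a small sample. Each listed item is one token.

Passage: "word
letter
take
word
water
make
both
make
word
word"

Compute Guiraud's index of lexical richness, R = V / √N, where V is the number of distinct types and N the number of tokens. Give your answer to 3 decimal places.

N = 10, V = 6.
√N = 3.162278
R = 6 / 3.162278 = 1.897

1.897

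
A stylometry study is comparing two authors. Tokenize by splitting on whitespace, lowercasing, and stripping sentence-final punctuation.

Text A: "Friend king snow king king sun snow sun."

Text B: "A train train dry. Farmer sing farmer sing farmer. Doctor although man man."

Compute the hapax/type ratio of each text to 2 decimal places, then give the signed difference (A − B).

-0.25

A: hapax=1, V=4, ratio=0.25
B: hapax=4, V=8, ratio=0.50
Difference = 0.25 − 0.50 = -0.25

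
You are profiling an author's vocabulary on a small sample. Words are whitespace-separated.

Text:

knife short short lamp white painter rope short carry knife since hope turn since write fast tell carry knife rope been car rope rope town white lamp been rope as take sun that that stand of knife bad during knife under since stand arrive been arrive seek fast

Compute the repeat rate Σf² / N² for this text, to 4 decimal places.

0.0521

Frequencies: knife:5, rope:5, short:3, since:3, been:3, lamp:2, white:2, carry:2, fast:2, that:2, stand:2, arrive:2, painter:1, hope:1, turn:1, write:1, tell:1, car:1, town:1, as:1, … (7 more, each freq 1)
Σf² = 120; N² = 2304
Repeat rate = 120 / 2304 = 0.0521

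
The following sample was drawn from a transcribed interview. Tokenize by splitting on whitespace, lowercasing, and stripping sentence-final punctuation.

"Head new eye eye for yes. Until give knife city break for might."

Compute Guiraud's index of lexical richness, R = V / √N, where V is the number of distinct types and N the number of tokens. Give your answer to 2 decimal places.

3.05

N = 13, V = 11.
√N = 3.605551
R = 11 / 3.605551 = 3.05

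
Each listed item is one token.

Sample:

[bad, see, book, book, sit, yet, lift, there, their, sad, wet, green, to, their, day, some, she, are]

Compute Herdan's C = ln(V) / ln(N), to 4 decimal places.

N = 18, V = 16.
ln(V) = 2.772589, ln(N) = 2.890372
C = 2.772589 / 2.890372 = 0.9592

0.9592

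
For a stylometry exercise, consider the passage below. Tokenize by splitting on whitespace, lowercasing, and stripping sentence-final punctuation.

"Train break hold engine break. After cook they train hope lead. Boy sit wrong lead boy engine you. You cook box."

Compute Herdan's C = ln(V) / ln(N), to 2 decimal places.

N = 21, V = 14.
ln(V) = 2.639057, ln(N) = 3.044522
C = 2.639057 / 3.044522 = 0.87

0.87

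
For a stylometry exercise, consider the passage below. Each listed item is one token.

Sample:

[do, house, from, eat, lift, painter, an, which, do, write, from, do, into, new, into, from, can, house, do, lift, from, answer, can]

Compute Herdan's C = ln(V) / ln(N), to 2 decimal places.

N = 23, V = 13.
ln(V) = 2.564949, ln(N) = 3.135494
C = 2.564949 / 3.135494 = 0.82

0.82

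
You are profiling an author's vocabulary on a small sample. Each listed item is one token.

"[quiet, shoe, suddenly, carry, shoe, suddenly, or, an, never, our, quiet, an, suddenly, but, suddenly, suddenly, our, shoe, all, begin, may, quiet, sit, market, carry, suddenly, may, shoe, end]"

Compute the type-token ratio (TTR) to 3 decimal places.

0.517

N = 29 tokens, V = 15 types.
TTR = V / N = 15 / 29 = 0.517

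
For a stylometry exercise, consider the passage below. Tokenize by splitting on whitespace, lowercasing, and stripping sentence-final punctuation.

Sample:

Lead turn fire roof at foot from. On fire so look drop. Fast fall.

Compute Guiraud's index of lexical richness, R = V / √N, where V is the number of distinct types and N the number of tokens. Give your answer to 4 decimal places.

N = 14, V = 13.
√N = 3.741657
R = 13 / 3.741657 = 3.4744

3.4744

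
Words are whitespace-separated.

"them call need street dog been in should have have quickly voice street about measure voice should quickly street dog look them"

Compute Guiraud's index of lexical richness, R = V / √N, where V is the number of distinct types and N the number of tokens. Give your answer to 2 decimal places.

2.98

N = 22, V = 14.
√N = 4.690416
R = 14 / 4.690416 = 2.98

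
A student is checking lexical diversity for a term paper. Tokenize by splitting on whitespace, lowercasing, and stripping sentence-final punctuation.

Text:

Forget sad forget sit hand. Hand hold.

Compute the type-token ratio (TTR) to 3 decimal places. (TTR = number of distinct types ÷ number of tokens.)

N = 7 tokens, V = 5 types.
TTR = V / N = 5 / 7 = 0.714

0.714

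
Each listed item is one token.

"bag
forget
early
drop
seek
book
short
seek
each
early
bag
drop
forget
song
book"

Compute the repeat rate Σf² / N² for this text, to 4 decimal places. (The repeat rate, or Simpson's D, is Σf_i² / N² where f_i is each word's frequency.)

Frequencies: bag:2, forget:2, early:2, drop:2, seek:2, book:2, short:1, each:1, song:1
Σf² = 27; N² = 225
Repeat rate = 27 / 225 = 0.1200

0.1200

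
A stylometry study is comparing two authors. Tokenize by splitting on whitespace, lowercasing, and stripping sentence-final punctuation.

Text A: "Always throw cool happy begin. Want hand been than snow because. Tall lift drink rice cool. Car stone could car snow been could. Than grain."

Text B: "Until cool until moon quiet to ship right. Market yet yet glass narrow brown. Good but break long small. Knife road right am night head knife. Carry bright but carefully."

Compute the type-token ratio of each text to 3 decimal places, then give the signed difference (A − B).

TTR(A) = 19/25 = 0.760
TTR(B) = 25/30 = 0.833
Difference = 0.760 − 0.833 = -0.073

-0.073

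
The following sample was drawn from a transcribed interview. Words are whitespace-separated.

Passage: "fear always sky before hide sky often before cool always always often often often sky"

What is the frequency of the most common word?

Frequencies: often:4, always:3, sky:3, before:2, fear:1, hide:1, cool:1
Most common: 'often' with frequency 4.

4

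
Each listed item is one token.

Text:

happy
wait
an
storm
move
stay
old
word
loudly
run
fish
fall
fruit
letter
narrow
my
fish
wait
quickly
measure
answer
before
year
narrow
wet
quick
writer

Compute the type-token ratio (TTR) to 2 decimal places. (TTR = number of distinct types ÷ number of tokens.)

0.89

N = 27 tokens, V = 24 types.
TTR = V / N = 24 / 27 = 0.89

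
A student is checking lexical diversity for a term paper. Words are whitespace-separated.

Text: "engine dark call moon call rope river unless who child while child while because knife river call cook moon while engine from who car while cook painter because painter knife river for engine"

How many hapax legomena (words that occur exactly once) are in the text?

Frequencies: while:4, engine:3, call:3, river:3, moon:2, who:2, child:2, because:2, knife:2, cook:2, painter:2, dark:1, rope:1, unless:1, from:1, car:1, for:1
Hapax (freq=1): car, dark, for, from, rope, unless

6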